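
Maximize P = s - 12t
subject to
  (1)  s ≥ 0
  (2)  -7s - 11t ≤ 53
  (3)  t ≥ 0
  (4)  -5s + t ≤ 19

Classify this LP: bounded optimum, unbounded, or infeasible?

unbounded

From the feasible point (0, 0), moving in the direction (1, 0) keeps every constraint satisfied while P increases without bound.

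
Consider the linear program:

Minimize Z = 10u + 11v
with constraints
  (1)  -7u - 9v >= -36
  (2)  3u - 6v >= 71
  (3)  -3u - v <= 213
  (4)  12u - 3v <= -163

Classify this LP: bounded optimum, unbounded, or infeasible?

bounded optimum

Vertices and Z = 10u + 11v:
  (-1207/21, -284/7) → Z = -21442/21
  (-397/21, -149/7) → Z = -8887/21
  (-802/21, -689/7) → Z = -30757/21
The feasible region has finitely many vertices and no improving ray; the minimum is -30757/21 at (-802/21, -689/7).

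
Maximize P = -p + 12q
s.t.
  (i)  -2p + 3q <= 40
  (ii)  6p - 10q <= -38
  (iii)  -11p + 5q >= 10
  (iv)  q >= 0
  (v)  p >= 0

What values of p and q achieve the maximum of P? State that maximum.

p = 170/23, q = 420/23, maximum P = 4870/23

Feasible corners and P = -p + 12q:
  (170/23, 420/23) → P = 4870/23
  (0, 40/3) → P = 160
  (9/8, 179/40) → P = 2103/40
  (0, 19/5) → P = 228/5

The binding constraints are -2p + 3q = 40 and -11p + 5q = 10.
Solving simultaneously gives p = 170/23, q = 420/23.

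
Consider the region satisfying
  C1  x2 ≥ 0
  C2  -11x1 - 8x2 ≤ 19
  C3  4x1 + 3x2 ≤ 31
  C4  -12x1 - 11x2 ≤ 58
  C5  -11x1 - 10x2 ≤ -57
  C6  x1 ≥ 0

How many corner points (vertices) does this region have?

4

Pairwise boundary intersections that survive every other constraint:
  (31/4, 0)
  (57/11, 0)
  (0, 31/3)
  (0, 57/10)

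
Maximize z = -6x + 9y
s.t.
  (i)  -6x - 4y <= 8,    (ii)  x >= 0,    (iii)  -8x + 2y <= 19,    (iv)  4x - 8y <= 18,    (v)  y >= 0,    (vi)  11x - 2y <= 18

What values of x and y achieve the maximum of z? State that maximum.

Corner points and z = -6x + 9y:
  (0, 19/2) → z = 171/2
  (0, 0) → z = 0
  (37/3, 353/6) → z = 911/2
  (18/11, 0) → z = -108/11

At the optimal vertex, -8x + 2y = 19 and 11x - 2y = 18.
Solving simultaneously gives x = 37/3, y = 353/6.

x = 37/3, y = 353/6, maximum z = 911/2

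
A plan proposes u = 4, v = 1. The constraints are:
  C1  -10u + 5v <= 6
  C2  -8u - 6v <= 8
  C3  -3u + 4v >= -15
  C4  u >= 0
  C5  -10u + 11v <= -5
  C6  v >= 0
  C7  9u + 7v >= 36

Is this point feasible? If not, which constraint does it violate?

C1: -35 ≤ 6 ✓
C2: -38 ≤ 8 ✓
C3: -8 ≥ -15 ✓
C4: 4 ≥ 0 ✓
C5: -29 ≤ -5 ✓
C6: 1 ≥ 0 ✓
C7: 43 ≥ 36 ✓

feasible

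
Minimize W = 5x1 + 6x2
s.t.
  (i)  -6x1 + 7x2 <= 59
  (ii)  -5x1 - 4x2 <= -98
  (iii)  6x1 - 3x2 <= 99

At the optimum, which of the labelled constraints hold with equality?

Vertices and W = 5x1 + 6x2:
  (450/59, 883/59) → W = 7548/59
  (145/4, 79/2) → W = 1673/4
  (230/13, 31/13) → W = 1336/13

The minimum is at (230/13, 31/13). Substituting into each constraint, equality holds for (ii) and (iii); the remaining constraints have slack.

(ii) and (iii)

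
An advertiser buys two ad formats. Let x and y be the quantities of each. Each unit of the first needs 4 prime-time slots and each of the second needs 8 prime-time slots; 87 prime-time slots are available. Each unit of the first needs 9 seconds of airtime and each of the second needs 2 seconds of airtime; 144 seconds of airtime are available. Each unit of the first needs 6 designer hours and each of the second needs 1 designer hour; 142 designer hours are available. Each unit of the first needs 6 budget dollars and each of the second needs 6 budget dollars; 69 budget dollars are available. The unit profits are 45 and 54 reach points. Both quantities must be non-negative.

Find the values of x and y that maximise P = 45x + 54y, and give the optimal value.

Vertices and P = 45x + 54y:
  (0, 0) → P = 0
  (0, 87/8) → P = 2349/4
  (23/2, 0) → P = 1035/2
  (5/4, 41/4) → P = 2439/4

The binding constraints are 4x + 8y = 87 and 6x + 6y = 69.
Solving simultaneously gives x = 5/4, y = 41/4.

x = 5/4, y = 41/4, maximum P = 2439/4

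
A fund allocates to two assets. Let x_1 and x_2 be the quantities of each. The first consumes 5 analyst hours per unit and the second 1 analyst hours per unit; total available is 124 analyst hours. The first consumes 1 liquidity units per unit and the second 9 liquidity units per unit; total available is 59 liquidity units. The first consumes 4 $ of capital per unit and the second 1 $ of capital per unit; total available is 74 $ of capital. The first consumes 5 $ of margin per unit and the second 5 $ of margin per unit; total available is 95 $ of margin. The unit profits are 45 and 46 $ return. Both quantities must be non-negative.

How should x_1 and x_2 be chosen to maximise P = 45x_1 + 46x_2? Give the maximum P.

At the optimal vertex, x_1 + 9x_2 = 59 and 5x_1 + 5x_2 = 95.
Solving simultaneously gives x_1 = 14, x_2 = 5.

x_1 = 14, x_2 = 5, maximum P = 860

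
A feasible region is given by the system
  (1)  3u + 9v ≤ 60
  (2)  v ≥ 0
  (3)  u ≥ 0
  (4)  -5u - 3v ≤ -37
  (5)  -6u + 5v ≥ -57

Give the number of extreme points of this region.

4

Of the 10 pairwise boundary intersections, those satisfying every inequality are:
  (17/4, 21/4)
  (271/23, 63/23)
  (37/5, 0)
  (19/2, 0)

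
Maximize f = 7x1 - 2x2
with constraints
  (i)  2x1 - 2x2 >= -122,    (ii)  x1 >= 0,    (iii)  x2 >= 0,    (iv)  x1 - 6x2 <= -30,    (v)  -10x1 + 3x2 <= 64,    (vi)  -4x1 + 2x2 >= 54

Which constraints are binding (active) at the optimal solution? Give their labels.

(i) and (vi)

Feasible corners and f = 7x1 - 2x2:
  (17, 78) → f = -37
  (34, 95) → f = 48
  (17/4, 71/2) → f = -165/4

The maximum is at (34, 95). Substituting into each constraint, equality holds for (i) and (vi); the remaining constraints have slack.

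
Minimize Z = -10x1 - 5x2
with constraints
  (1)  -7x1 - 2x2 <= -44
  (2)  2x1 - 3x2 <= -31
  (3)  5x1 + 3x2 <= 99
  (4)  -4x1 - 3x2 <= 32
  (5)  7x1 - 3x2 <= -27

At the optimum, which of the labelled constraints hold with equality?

(3) and (5)

Vertices and Z = -10x1 - 5x2:
  (-6, 43) → Z = -155
  (78/35, 71/5) → Z = -653/7
  (6, 23) → Z = -175

The minimum is at (6, 23). Substituting into each constraint, equality holds for (3) and (5); the remaining constraints have slack.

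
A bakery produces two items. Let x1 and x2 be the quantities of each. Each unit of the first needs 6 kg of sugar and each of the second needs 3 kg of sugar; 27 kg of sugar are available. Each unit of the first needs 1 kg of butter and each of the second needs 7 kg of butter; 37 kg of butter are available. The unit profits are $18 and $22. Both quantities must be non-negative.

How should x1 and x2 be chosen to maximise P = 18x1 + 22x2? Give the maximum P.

x1 = 2, x2 = 5, maximum P = 146

Vertices and P = 18x1 + 22x2:
  (0, 0) → P = 0
  (0, 37/7) → P = 814/7
  (9/2, 0) → P = 81
  (2, 5) → P = 146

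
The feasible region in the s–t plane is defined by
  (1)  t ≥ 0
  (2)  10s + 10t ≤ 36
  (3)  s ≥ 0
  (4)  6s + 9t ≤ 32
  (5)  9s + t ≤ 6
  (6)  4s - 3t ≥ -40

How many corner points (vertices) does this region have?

5

Pairwise boundary intersections that survive every other constraint:
  (0, 0)
  (2/3, 0)
  (2/15, 52/15)
  (3/10, 33/10)
  (0, 32/9)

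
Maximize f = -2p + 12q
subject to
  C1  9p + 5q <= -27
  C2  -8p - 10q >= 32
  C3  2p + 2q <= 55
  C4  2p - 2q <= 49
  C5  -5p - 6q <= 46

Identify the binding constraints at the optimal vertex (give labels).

C2 and C5

Vertices and f = -2p + 12q:
  (-11/5, -36/25) → f = -322/25
  (68/29, -279/29) → f = -3484/29
  (-134, 104) → f = 1516

The maximum is at (-134, 104). Substituting into each constraint, equality holds for C2 and C5; the remaining constraints have slack.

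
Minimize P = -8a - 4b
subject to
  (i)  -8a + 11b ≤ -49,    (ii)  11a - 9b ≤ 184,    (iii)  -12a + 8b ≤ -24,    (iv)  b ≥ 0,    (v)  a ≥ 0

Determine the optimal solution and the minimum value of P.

Feasible corners and P = -8a - 4b:
  (1583/49, 933/49) → P = -16396/49
  (49/8, 0) → P = -49
  (184/11, 0) → P = -1472/11

At the optimal vertex, -8a + 11b = -49 and 11a - 9b = 184.
Solving simultaneously gives a = 1583/49, b = 933/49.

a = 1583/49, b = 933/49, minimum P = -16396/49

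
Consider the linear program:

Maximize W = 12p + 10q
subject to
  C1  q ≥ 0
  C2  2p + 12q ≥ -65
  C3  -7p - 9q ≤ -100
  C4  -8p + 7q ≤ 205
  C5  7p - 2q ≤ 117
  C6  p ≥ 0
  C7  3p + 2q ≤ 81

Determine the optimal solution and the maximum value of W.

p = 157/37, q = 1263/37, maximum W = 14514/37

The optimum lies where -8p + 7q = 205 and 3p + 2q = 81.
Solving simultaneously gives p = 157/37, q = 1263/37.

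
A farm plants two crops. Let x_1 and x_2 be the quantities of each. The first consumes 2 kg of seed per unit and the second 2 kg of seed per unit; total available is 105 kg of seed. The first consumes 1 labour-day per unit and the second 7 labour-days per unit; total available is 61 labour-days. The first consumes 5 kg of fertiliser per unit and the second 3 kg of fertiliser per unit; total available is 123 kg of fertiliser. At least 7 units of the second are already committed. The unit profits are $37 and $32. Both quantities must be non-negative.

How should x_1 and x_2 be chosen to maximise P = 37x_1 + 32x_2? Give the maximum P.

x_1 = 12, x_2 = 7, maximum P = 668

Feasible corners and P = 37x_1 + 32x_2:
  (0, 61/7) → P = 1952/7
  (0, 7) → P = 224
  (12, 7) → P = 668

The optimum lies where x_1 + 7x_2 = 61 and x_2 = 7.
Solving simultaneously gives x_1 = 12, x_2 = 7.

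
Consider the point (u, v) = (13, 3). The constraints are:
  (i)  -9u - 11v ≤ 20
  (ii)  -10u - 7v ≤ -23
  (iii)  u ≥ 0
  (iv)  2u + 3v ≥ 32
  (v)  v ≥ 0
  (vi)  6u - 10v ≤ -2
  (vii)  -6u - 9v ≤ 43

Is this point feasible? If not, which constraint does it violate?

not feasible — violates (vi)

Constraint (vi): 6u - 10v = 48, which is not ≤ -2. All other constraints are satisfied.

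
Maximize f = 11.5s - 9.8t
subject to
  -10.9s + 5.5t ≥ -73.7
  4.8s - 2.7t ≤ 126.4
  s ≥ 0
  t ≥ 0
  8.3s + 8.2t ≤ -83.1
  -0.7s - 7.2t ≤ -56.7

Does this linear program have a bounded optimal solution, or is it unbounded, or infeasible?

The boundaries -10.9s + 5.5t = -73.7 and -0.7s - 7.2t = -56.7 meet at (84249/8233, 56644/8233), but that point violates 8.3s + 8.2t ≤ -83.1. Every candidate vertex is excluded by some other constraint, so the feasible region is empty.

infeasible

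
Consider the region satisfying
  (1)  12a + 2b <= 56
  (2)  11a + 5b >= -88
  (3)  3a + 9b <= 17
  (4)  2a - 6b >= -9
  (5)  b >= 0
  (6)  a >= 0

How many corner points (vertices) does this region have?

Intersecting each pair of boundary lines and keeping only the points that satisfy every inequality leaves:
  (235/51, 6/17)
  (14/3, 0)
  (7/12, 61/36)
  (0, 3/2)
  (0, 0)

5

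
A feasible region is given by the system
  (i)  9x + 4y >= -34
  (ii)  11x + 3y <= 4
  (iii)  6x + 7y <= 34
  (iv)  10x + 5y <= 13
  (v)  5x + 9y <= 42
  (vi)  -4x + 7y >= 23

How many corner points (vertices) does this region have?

Pairwise boundary intersections that survive every other constraint:
  (-474/61, 548/61)
  (-330/79, 71/79)
  (-19/25, 103/25)
  (-41/89, 269/89)
  (-93/65, 71/13)

5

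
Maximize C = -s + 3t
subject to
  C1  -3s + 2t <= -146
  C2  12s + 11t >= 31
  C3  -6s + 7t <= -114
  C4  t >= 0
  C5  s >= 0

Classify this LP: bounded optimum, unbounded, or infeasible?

From the feasible point (794/9, 178/3), moving in the direction (7, 6) keeps every constraint satisfied while C increases without bound.

unbounded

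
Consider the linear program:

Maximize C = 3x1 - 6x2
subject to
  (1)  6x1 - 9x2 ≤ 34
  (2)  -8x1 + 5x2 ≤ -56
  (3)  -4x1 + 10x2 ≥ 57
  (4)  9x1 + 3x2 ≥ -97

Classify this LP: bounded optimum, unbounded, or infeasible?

bounded optimum

Feasible corners and C = 3x1 - 6x2:
  (853/24, 239/12) → C = -103/8
  (169/12, 34/3) → C = -103/4
The feasible region has finitely many vertices and no improving ray; the maximum is -103/8 at (853/24, 239/12).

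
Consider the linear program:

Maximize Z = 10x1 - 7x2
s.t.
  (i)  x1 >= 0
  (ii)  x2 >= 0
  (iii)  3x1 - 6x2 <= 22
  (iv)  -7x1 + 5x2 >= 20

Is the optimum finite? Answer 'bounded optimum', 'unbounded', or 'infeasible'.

From the feasible point (0, 4), moving in the direction (5, 7) keeps every constraint satisfied while Z increases without bound.

unbounded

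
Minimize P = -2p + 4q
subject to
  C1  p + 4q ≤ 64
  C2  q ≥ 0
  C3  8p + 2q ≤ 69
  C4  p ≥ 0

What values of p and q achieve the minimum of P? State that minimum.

p = 69/8, q = 0, minimum P = -69/4

Vertices and P = -2p + 4q:
  (74/15, 443/30) → P = 246/5
  (0, 16) → P = 64
  (69/8, 0) → P = -69/4
  (0, 0) → P = 0

The optimum lies where q = 0 and 8p + 2q = 69.
Solving simultaneously gives p = 69/8, q = 0.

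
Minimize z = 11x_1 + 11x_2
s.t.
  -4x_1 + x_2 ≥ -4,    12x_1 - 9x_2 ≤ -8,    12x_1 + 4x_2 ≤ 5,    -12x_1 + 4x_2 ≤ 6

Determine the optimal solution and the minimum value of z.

Vertices and z = 11x_1 + 11x_2:
  (1/12, 1) → z = 143/12
  (-11/30, 2/5) → z = 11/30
  (-1/24, 11/8) → z = 44/3

The binding constraints are 12x_1 - 9x_2 = -8 and -12x_1 + 4x_2 = 6.
Solving simultaneously gives x_1 = -11/30, x_2 = 2/5.

x_1 = -11/30, x_2 = 2/5, minimum z = 11/30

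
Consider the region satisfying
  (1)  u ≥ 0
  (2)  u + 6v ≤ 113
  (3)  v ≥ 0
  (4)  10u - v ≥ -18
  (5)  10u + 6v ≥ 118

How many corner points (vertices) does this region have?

Of the 10 pairwise boundary intersections, those satisfying every inequality are:
  (113, 0)
  (5/9, 506/27)
  (59/5, 0)

3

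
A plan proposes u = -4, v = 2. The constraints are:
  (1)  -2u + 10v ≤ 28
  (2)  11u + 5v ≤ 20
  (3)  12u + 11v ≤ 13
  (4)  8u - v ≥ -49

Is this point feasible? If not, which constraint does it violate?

(1): 28 ≤ 28 ✓
(2): -34 ≤ 20 ✓
(3): -26 ≤ 13 ✓
(4): -34 ≥ -49 ✓

feasible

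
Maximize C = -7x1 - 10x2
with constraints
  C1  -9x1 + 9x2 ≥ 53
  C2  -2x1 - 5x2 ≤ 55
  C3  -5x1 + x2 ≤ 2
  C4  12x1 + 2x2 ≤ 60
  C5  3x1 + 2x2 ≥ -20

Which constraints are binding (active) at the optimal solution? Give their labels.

Vertices and C = -7x1 - 10x2:
  (35/36, 247/36) → C = -905/12
  (31/9, 28/3) → C = -1057/9
  (28/11, 162/11) → C = -1816/11

The maximum is at (35/36, 247/36). Substituting into each constraint, equality holds for C1 and C3; the remaining constraints have slack.

C1 and C3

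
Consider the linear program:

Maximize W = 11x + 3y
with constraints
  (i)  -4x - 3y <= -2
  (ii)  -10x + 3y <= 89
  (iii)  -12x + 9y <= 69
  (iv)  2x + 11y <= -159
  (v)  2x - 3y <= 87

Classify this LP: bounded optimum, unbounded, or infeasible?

bounded optimum

Vertices and W = 11x + 3y:
  (499/38, -320/19) → W = 3569/38
  (89/6, -172/9) → W = 635/6
  (120/7, -123/7) → W = 951/7
The feasible region has finitely many vertices and no improving ray; the maximum is 951/7 at (120/7, -123/7).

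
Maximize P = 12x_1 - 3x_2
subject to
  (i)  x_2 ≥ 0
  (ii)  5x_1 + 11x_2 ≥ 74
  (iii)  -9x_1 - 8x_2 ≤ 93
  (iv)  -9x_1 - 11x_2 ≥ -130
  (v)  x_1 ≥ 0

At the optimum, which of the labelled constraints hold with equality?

Corner points and P = 12x_1 - 3x_2:
  (14, 4/11) → P = 1836/11
  (0, 74/11) → P = -222/11
  (0, 130/11) → P = -390/11

The maximum is at (14, 4/11). Substituting into each constraint, equality holds for (ii) and (iv); the remaining constraints have slack.

(ii) and (iv)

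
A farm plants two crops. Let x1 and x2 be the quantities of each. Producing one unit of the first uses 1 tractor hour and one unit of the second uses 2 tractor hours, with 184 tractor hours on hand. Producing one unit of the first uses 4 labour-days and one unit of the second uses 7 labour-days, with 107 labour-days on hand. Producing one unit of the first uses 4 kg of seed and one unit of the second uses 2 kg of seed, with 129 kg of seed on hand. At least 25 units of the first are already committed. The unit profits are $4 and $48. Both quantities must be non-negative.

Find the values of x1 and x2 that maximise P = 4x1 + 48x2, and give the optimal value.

Corner points and P = 4x1 + 48x2:
  (107/4, 0) → P = 107
  (25, 0) → P = 100
  (25, 1) → P = 148

At the optimal vertex, 4x1 + 7x2 = 107 and x1 = 25.
Solving simultaneously gives x1 = 25, x2 = 1.

x1 = 25, x2 = 1, maximum P = 148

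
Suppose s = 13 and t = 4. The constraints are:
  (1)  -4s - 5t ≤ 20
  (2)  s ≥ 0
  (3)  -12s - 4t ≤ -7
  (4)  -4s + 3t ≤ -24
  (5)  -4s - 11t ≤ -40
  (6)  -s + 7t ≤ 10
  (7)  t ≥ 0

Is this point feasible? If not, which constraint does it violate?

Constraint (6): -s + 7t = 15, which is not ≤ 10. All other constraints are satisfied.

not feasible — violates (6)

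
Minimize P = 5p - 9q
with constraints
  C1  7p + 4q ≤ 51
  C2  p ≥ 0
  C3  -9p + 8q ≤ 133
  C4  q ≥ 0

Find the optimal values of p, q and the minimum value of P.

Vertices and P = 5p - 9q:
  (0, 51/4) → P = -459/4
  (51/7, 0) → P = 255/7
  (0, 0) → P = 0

The binding constraints are 7p + 4q = 51 and p = 0.
Solving simultaneously gives p = 0, q = 51/4.

p = 0, q = 51/4, minimum P = -459/4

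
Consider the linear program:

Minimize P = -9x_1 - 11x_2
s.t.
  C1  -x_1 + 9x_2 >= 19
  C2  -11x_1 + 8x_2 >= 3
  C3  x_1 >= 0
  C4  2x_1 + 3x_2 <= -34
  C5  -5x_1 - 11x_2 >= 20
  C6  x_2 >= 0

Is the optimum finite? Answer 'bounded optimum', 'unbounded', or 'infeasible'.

The boundaries -x_1 + 9x_2 = 19 and 2x_1 + 3x_2 = -34 meet at (-121/7, 4/21), but that point violates x_1 ≥ 0. Every candidate vertex is excluded by some other constraint, so the feasible region is empty.

infeasible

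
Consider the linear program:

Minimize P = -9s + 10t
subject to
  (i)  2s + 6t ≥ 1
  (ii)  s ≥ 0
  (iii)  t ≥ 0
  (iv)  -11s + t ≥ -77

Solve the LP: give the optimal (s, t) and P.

s = 7, t = 0, minimum P = -63

Extreme points and P = -9s + 10t:
  (0, 1/6) → P = 5/3
  (1/2, 0) → P = -9/2
  (7, 0) → P = -63
The feasible region is unbounded (it extends along (0, 1), (1, 11)), but P strictly increases along every unbounded feasible direction, so there is no improving ray and the minimum is attained at a vertex.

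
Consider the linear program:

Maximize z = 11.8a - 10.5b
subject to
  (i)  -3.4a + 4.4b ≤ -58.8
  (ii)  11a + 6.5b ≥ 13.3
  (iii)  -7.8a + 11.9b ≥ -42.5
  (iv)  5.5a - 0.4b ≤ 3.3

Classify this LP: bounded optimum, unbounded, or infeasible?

The boundaries -3.4a + 4.4b = -58.8 and -7.8a + 11.9b = -42.5 meet at (25636/307, 15707/307), but that point violates 5.5a - 0.4b ≤ 3.3. Every candidate vertex is excluded by some other constraint, so the feasible region is empty.

infeasible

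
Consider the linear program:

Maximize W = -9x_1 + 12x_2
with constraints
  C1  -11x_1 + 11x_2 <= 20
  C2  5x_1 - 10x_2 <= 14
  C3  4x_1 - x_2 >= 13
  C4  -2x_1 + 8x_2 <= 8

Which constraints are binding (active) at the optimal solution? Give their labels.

Extreme points and W = -9x_1 + 12x_2:
  (116/35, 9/35) → W = -936/35
  (48/5, 17/5) → W = -228/5
  (56/15, 29/15) → W = -52/5

The maximum is at (56/15, 29/15). Substituting into each constraint, equality holds for C3 and C4; the remaining constraints have slack.

C3 and C4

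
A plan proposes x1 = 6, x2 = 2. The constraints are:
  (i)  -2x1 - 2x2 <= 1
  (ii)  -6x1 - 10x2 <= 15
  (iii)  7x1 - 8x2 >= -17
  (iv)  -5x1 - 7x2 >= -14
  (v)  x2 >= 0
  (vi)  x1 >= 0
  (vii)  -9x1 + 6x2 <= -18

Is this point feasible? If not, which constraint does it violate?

Constraint (iv): -5x1 - 7x2 = -44, which is not ≥ -14. All other constraints are satisfied.

not feasible — violates (iv)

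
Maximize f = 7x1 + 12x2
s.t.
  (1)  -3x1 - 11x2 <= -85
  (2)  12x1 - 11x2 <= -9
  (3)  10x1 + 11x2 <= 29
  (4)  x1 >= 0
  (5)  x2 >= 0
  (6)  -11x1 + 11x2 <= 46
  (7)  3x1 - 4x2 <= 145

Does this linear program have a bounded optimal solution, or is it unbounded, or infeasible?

infeasible

The boundaries -3x1 - 11x2 = -85 and 12x1 - 11x2 = -9 meet at (76/15, 349/55), but that point violates 10x1 + 11x2 ≤ 29. Every candidate vertex is excluded by some other constraint, so the feasible region is empty.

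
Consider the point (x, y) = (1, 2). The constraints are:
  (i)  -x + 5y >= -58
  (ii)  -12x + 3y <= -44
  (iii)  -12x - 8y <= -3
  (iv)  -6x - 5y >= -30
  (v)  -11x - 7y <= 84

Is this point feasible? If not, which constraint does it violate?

Constraint (ii): -12x + 3y = -6, which is not ≤ -44. All other constraints are satisfied.

not feasible — violates (ii)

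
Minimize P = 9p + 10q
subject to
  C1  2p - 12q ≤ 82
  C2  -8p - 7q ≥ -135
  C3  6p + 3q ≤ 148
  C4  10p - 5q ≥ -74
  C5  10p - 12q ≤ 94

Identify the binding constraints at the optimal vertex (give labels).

C1 and C4

Vertices and P = 9p + 10q:
  (-59/5, -44/5) → P = -971/5
  (3/2, -79/12) → P = -157/3
  (157/110, 971/55) → P = 20833/110
  (1139/83, 299/83) → P = 13241/83

The minimum is at (-59/5, -44/5). Substituting into each constraint, equality holds for C1 and C4; the remaining constraints have slack.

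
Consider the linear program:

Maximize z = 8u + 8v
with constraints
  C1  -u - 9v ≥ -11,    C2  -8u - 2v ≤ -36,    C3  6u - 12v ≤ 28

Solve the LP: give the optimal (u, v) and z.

u = 64/11, v = 19/33, maximum z = 1688/33

Extreme points and z = 8u + 8v:
  (151/35, 26/35) → z = 1416/35
  (64/11, 19/33) → z = 1688/33
  (122/27, -2/27) → z = 320/9

At the optimal vertex, -u - 9v = -11 and 6u - 12v = 28.
Solving simultaneously gives u = 64/11, v = 19/33.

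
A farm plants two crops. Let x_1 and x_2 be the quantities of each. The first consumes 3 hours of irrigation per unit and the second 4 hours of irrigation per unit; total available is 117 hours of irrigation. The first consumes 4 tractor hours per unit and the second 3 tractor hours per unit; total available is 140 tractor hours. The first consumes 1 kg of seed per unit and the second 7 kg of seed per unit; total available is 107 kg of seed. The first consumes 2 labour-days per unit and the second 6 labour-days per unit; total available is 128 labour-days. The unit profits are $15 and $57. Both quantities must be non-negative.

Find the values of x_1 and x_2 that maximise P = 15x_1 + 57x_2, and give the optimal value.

x_1 = 23, x_2 = 12, maximum P = 1029

Corner points and P = 15x_1 + 57x_2:
  (0, 0) → P = 0
  (0, 107/7) → P = 6099/7
  (35, 0) → P = 525
  (209/7, 48/7) → P = 5871/7
  (23, 12) → P = 1029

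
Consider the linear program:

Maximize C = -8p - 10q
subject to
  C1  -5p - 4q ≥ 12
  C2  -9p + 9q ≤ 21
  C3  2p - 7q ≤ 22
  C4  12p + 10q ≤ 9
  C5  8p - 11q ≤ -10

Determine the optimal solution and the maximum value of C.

p = -47/9, q = -26/9, maximum C = 212/3

Feasible corners and C = -8p - 10q:
  (-64/27, -1/27) → C = 58/3
  (-172/87, -46/87) → C = 612/29
  (-47/9, -26/9) → C = 212/3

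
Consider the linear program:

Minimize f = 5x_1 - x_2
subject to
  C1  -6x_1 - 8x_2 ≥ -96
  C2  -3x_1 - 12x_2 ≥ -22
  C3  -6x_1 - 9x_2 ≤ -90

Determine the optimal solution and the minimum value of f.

x_1 = 98/5, x_2 = -46/15, minimum f = 1516/15

Extreme points and f = 5x_1 - x_2:
  (61/3, -13/4) → f = 1259/12
  (24, -6) → f = 126
  (98/5, -46/15) → f = 1516/15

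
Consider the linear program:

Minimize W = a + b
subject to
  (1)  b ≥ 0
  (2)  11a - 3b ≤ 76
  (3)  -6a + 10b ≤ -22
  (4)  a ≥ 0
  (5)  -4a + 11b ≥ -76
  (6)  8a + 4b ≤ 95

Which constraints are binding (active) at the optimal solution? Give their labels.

(1) and (3)

Extreme points and W = a + b:
  (76/11, 0) → W = 76/11
  (11/3, 0) → W = 11/3
  (347/46, 107/46) → W = 227/23

The minimum is at (11/3, 0). Substituting into each constraint, equality holds for (1) and (3); the remaining constraints have slack.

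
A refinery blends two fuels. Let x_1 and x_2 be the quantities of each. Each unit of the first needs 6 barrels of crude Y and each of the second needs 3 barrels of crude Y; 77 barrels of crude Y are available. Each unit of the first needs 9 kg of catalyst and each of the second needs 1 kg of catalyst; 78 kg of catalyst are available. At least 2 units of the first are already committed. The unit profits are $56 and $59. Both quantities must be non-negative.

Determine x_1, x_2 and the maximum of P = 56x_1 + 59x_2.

x_1 = 2, x_2 = 65/3, maximum P = 4171/3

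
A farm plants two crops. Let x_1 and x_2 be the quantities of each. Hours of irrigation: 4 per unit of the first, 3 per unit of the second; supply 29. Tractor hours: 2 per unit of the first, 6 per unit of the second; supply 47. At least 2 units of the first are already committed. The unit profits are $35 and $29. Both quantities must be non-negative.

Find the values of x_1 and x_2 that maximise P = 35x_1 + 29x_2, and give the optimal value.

Feasible corners and P = 35x_1 + 29x_2:
  (29/4, 0) → P = 1015/4
  (2, 0) → P = 70
  (2, 7) → P = 273

The optimum lies where 4x_1 + 3x_2 = 29 and x_1 = 2.
Solving simultaneously gives x_1 = 2, x_2 = 7.

x_1 = 2, x_2 = 7, maximum P = 273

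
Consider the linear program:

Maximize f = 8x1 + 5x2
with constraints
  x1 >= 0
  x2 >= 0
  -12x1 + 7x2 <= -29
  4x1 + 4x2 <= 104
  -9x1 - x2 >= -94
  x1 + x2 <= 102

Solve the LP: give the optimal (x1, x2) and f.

At the optimal vertex, -12x1 + 7x2 = -29 and -9x1 - x2 = -94.
Solving simultaneously gives x1 = 229/25, x2 = 289/25.

x1 = 229/25, x2 = 289/25, maximum f = 3277/25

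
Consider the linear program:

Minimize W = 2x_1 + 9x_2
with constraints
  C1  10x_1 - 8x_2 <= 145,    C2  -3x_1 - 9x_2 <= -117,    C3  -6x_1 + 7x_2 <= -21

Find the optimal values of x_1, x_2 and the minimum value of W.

x_1 = 747/38, x_2 = 245/38, minimum W = 3699/38

Feasible corners and W = 2x_1 + 9x_2:
  (747/38, 245/38) → W = 3699/38
  (77/2, 30) → W = 347
  (336/25, 213/25) → W = 2589/25

At the optimal vertex, 10x_1 - 8x_2 = 145 and -3x_1 - 9x_2 = -117.
Solving simultaneously gives x_1 = 747/38, x_2 = 245/38.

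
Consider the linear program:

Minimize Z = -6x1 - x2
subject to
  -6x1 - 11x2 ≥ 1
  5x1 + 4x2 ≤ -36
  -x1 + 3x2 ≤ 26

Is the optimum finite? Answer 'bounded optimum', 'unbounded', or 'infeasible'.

unbounded

From the feasible point (-212/19, 94/19), moving in the direction (4, -5) keeps every constraint satisfied while Z decreases without bound.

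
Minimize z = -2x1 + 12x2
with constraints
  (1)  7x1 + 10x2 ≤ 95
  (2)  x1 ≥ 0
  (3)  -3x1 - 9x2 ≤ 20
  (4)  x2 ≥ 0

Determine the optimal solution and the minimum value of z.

x1 = 95/7, x2 = 0, minimum z = -190/7

At the optimal vertex, 7x1 + 10x2 = 95 and x2 = 0.
Solving simultaneously gives x1 = 95/7, x2 = 0.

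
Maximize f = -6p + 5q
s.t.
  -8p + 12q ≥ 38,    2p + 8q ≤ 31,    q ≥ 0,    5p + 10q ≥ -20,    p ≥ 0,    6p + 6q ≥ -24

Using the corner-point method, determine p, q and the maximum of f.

p = 0, q = 31/8, maximum f = 155/8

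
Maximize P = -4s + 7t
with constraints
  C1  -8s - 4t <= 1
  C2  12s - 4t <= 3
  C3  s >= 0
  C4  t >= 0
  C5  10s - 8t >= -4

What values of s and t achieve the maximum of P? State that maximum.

Corner points and P = -4s + 7t:
  (1/4, 0) → P = -1
  (5/7, 39/28) → P = 193/28
  (0, 0) → P = 0
  (0, 1/2) → P = 7/2

At the optimal vertex, 12s - 4t = 3 and 10s - 8t = -4.
Solving simultaneously gives s = 5/7, t = 39/28.

s = 5/7, t = 39/28, maximum P = 193/28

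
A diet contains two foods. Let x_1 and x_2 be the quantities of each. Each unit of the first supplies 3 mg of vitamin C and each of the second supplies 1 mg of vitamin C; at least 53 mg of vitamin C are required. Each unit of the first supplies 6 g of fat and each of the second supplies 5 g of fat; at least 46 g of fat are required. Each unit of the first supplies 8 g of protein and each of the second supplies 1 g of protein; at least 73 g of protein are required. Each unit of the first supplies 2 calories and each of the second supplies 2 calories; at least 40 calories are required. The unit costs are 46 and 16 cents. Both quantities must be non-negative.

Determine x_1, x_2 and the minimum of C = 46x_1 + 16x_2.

x_1 = 33/2, x_2 = 7/2, minimum C = 815

Extreme points and C = 46x_1 + 16x_2:
  (0, 73) → C = 1168
  (20, 0) → C = 920
  (4, 41) → C = 840
  (33/2, 7/2) → C = 815
The feasible region is unbounded (it extends along (0, 1), (1, 0)), but C strictly increases along every unbounded feasible direction, so there is no improving ray and the minimum is attained at a vertex.

The optimum lies where 3x_1 + x_2 = 53 and 2x_1 + 2x_2 = 40.
Solving simultaneously gives x_1 = 33/2, x_2 = 7/2.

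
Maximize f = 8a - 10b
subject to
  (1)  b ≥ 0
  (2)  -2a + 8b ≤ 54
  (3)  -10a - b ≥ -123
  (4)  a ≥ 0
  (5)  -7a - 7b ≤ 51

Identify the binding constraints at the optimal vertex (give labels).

Feasible corners and f = 8a - 10b:
  (123/10, 0) → f = 492/5
  (0, 0) → f = 0
  (465/41, 393/41) → f = -210/41
  (0, 27/4) → f = -135/2

The maximum is at (123/10, 0). Substituting into each constraint, equality holds for (1) and (3); the remaining constraints have slack.

(1) and (3)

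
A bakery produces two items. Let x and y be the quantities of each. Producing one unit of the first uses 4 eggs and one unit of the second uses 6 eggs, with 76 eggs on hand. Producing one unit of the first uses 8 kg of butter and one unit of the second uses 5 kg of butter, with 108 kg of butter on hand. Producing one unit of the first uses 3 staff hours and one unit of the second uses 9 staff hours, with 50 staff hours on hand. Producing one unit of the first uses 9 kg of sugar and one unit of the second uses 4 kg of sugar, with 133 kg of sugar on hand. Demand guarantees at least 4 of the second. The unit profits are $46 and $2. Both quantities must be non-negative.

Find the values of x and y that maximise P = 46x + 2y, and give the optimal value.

x = 14/3, y = 4, maximum P = 668/3

Vertices and P = 46x + 2y:
  (0, 50/9) → P = 100/9
  (0, 4) → P = 8
  (14/3, 4) → P = 668/3

The binding constraints are 3x + 9y = 50 and y = 4.
Solving simultaneously gives x = 14/3, y = 4.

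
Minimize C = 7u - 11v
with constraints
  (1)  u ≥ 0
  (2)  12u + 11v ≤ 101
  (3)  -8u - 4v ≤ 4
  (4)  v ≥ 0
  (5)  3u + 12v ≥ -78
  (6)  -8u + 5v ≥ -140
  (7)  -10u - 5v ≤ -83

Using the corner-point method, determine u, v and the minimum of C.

Extreme points and C = 7u - 11v:
  (101/12, 0) → C = 707/12
  (204/25, 7/25) → C = 1351/25
  (83/10, 0) → C = 581/10

The binding constraints are 12u + 11v = 101 and -10u - 5v = -83.
Solving simultaneously gives u = 204/25, v = 7/25.

u = 204/25, v = 7/25, minimum C = 1351/25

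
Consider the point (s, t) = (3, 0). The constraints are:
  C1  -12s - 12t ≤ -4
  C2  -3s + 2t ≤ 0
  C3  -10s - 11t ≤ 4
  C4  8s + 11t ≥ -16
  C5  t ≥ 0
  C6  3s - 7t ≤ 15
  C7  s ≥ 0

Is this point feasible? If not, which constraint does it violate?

feasible

C1: -36 ≤ -4 ✓
C2: -9 ≤ 0 ✓
C3: -30 ≤ 4 ✓
C4: 24 ≥ -16 ✓
C5: 0 ≥ 0 ✓
C6: 9 ≤ 15 ✓
C7: 3 ≥ 0 ✓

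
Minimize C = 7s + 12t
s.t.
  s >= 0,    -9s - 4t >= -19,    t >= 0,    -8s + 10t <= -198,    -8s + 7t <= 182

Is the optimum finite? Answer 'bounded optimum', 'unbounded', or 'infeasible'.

infeasible

The boundaries s = 0 and -9s - 4t = -19 meet at (0, 19/4), but that point violates -8s + 10t ≤ -198. Every candidate vertex is excluded by some other constraint, so the feasible region is empty.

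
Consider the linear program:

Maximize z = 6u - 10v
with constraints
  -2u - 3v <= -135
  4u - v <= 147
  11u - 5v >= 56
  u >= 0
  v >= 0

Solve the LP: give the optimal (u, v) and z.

u = 288/7, v = 123/7, maximum z = 498/7

Extreme points and z = 6u - 10v:
  (288/7, 123/7) → z = 498/7
  (843/43, 1373/43) → z = -8672/43
  (679/9, 1393/9) → z = -9856/9

At the optimal vertex, -2u - 3v = -135 and 4u - v = 147.
Solving simultaneously gives u = 288/7, v = 123/7.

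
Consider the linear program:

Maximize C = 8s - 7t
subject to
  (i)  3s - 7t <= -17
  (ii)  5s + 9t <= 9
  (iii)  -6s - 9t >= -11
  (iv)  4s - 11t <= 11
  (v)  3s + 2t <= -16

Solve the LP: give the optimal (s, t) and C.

Feasible corners and C = 8s - 7t:
  (-264/5, -101/5) → C = -281
  (-146/27, 1/9) → C = -1189/27
  (-162/17, 107/17) → C = -2045/17
The feasible region is unbounded (it extends along (-9, 5), (-11, -4)), but C strictly decreases along every unbounded feasible direction, so there is no improving ray and the maximum is attained at a vertex.

At the optimal vertex, 3s - 7t = -17 and 3s + 2t = -16.
Solving simultaneously gives s = -146/27, t = 1/9.

s = -146/27, t = 1/9, maximum C = -1189/27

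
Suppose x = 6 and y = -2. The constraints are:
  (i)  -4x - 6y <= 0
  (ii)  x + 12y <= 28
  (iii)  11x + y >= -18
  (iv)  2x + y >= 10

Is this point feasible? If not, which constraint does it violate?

feasible

(i): -12 ≤ 0 ✓
(ii): -18 ≤ 28 ✓
(iii): 64 ≥ -18 ✓
(iv): 10 ≥ 10 ✓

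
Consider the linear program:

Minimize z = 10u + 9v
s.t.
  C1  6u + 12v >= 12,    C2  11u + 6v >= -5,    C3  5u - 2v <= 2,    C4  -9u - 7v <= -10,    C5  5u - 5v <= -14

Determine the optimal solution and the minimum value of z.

Corner points and z = 10u + 9v:
  (-95/23, 155/23) → z = 445/23
  (38/15, 16/3) → z = 220/3
  (-3/5, 11/5) → z = 69/5
The feasible region is unbounded (it extends along (-6, 11), (2, 5)), but z strictly increases along every unbounded feasible direction, so there is no improving ray and the minimum is attained at a vertex.

u = -3/5, v = 11/5, minimum z = 69/5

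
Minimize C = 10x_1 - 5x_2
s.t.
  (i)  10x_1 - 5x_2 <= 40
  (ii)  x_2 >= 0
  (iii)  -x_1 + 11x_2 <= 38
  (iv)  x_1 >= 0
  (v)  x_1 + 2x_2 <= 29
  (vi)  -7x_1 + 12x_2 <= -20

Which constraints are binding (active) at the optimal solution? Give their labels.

(ii) and (vi)

Corner points and C = 10x_1 - 5x_2:
  (4, 0) → C = 40
  (76/17, 16/17) → C = 40
  (20/7, 0) → C = 200/7

The minimum is at (20/7, 0). Substituting into each constraint, equality holds for (ii) and (vi); the remaining constraints have slack.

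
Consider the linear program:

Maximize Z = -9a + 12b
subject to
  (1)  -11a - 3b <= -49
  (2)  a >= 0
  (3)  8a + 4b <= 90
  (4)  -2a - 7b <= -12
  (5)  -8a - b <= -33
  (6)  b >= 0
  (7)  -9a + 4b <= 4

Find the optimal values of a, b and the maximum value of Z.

Corner points and Z = -9a + 12b:
  (307/71, 34/71) → Z = -2355/71
  (50/13, 29/13) → Z = -102/13
  (45/4, 0) → Z = -405/4
  (86/17, 421/34) → Z = 1752/17
  (6, 0) → Z = -54
  (128/41, 329/41) → Z = 2796/41

The binding constraints are 8a + 4b = 90 and -9a + 4b = 4.
Solving simultaneously gives a = 86/17, b = 421/34.

a = 86/17, b = 421/34, maximum Z = 1752/17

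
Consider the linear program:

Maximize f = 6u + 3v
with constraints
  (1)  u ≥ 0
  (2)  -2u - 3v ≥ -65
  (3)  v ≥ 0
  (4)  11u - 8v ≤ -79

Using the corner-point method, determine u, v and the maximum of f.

Corner points and f = 6u + 3v:
  (0, 65/3) → f = 65
  (0, 79/8) → f = 237/8
  (283/49, 873/49) → f = 4317/49

The binding constraints are -2u - 3v = -65 and 11u - 8v = -79.
Solving simultaneously gives u = 283/49, v = 873/49.

u = 283/49, v = 873/49, maximum f = 4317/49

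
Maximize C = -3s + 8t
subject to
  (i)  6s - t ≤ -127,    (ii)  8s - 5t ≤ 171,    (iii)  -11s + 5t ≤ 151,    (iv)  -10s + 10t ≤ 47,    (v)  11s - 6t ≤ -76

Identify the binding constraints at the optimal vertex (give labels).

Feasible corners and C = -3s + 8t:
  (-484/19, -491/19) → C = -2476/19
  (-686/25, -941/25) → C = -1094/5
  (-526/11, -75) → C = -5022/11

The maximum is at (-484/19, -491/19). Substituting into each constraint, equality holds for (i) and (iii); the remaining constraints have slack.

(i) and (iii)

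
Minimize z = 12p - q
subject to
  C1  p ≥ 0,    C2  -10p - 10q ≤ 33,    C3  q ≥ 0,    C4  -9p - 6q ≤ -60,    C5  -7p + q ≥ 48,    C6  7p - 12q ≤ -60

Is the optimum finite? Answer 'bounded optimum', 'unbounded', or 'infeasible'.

unbounded

From the feasible point (0, 48), moving in the direction (0, 1) keeps every constraint satisfied while z decreases without bound.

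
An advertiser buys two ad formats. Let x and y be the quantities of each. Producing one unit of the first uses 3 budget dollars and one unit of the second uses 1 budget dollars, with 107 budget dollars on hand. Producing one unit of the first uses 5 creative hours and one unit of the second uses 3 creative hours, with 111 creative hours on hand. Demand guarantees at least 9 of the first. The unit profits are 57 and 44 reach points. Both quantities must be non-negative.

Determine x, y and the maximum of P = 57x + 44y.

x = 9, y = 22, maximum P = 1481

Extreme points and P = 57x + 44y:
  (111/5, 0) → P = 6327/5
  (9, 0) → P = 513
  (9, 22) → P = 1481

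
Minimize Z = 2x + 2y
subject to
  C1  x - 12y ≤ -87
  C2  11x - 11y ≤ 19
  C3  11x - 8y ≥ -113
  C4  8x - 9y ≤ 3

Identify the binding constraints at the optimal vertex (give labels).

C1 and C3

Corner points and Z = 2x + 2y:
  (-165/31, 211/31) → Z = 92/31
  (273/29, 233/29) → Z = 1012/29
  (138/11, 119/11) → Z = 514/11
The feasible region is unbounded (it extends along (8, 11), (1, 1)), but Z strictly increases along every unbounded feasible direction, so there is no improving ray and the minimum is attained at a vertex.

The minimum is at (-165/31, 211/31). Substituting into each constraint, equality holds for C1 and C3; the remaining constraints have slack.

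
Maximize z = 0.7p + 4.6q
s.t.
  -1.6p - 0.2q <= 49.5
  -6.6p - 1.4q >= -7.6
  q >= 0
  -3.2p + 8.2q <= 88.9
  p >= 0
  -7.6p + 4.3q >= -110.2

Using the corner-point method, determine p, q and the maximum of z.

Feasible corners and z = 0.7p + 4.6q:
  (38/33, 0) → z = 133/165
  (0, 38/7) → z = 874/35
  (0, 0) → z = 0

The optimum lies where -6.6p - 1.4q = -7.6 and p = 0.
Solving simultaneously gives p = 0, q = 38/7.

p = 0, q = 38/7, maximum z = 874/35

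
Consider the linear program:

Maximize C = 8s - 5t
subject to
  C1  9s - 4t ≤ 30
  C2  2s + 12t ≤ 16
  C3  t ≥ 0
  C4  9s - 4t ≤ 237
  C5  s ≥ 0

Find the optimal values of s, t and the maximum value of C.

Extreme points and C = 8s - 5t:
  (106/29, 21/29) → C = 743/29
  (10/3, 0) → C = 80/3
  (0, 4/3) → C = -20/3
  (0, 0) → C = 0

s = 10/3, t = 0, maximum C = 80/3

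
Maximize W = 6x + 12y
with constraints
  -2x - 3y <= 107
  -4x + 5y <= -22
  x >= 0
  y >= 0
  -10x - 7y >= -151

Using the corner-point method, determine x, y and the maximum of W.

Vertices and W = 6x + 12y:
  (11/2, 0) → W = 33
  (303/26, 64/13) → W = 129
  (151/10, 0) → W = 453/5

At the optimal vertex, -4x + 5y = -22 and -10x - 7y = -151.
Solving simultaneously gives x = 303/26, y = 64/13.

x = 303/26, y = 64/13, maximum W = 129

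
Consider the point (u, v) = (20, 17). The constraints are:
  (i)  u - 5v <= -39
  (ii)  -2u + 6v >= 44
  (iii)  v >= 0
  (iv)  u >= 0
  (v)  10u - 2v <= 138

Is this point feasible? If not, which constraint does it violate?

Constraint (v): 10u - 2v = 166, which is not ≤ 138. All other constraints are satisfied.

not feasible — violates (v)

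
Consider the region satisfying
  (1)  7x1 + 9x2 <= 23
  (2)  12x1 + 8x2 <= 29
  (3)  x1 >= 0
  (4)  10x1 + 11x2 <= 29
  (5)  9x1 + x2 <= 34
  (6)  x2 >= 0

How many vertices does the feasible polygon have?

Pairwise boundary intersections that survive every other constraint:
  (0, 23/9)
  (8/13, 27/13)
  (87/52, 29/26)
  (29/12, 0)
  (0, 0)

5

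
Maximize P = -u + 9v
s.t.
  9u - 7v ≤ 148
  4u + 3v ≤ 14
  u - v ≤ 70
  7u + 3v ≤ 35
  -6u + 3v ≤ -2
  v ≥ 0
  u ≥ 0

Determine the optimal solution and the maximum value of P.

u = 8/5, v = 38/15, maximum P = 106/5

Vertices and P = -u + 9v:
  (8/5, 38/15) → P = 106/5
  (7/2, 0) → P = -7/2
  (1/3, 0) → P = -1/3

At the optimal vertex, 4u + 3v = 14 and -6u + 3v = -2.
Solving simultaneously gives u = 8/5, v = 38/15.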